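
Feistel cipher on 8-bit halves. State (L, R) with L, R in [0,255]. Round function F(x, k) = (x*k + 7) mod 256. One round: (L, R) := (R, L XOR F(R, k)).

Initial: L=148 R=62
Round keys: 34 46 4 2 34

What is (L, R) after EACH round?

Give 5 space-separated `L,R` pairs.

Answer: 62,215 215,151 151,180 180,248 248,67

Derivation:
Round 1 (k=34): L=62 R=215
Round 2 (k=46): L=215 R=151
Round 3 (k=4): L=151 R=180
Round 4 (k=2): L=180 R=248
Round 5 (k=34): L=248 R=67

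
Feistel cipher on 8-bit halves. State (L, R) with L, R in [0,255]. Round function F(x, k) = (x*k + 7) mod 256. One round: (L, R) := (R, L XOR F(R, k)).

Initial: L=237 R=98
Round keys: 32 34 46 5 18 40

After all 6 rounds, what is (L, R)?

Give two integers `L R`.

Answer: 34 156

Derivation:
Round 1 (k=32): L=98 R=170
Round 2 (k=34): L=170 R=249
Round 3 (k=46): L=249 R=111
Round 4 (k=5): L=111 R=203
Round 5 (k=18): L=203 R=34
Round 6 (k=40): L=34 R=156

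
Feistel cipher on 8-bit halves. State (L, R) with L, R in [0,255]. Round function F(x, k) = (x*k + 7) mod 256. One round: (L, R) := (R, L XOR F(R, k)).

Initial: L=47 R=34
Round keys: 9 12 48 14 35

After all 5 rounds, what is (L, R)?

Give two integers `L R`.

Answer: 120 14

Derivation:
Round 1 (k=9): L=34 R=22
Round 2 (k=12): L=22 R=45
Round 3 (k=48): L=45 R=97
Round 4 (k=14): L=97 R=120
Round 5 (k=35): L=120 R=14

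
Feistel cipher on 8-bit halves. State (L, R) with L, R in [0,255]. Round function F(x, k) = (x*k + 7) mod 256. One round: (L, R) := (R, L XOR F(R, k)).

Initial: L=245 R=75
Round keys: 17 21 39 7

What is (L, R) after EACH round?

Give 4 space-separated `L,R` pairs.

Round 1 (k=17): L=75 R=247
Round 2 (k=21): L=247 R=1
Round 3 (k=39): L=1 R=217
Round 4 (k=7): L=217 R=247

Answer: 75,247 247,1 1,217 217,247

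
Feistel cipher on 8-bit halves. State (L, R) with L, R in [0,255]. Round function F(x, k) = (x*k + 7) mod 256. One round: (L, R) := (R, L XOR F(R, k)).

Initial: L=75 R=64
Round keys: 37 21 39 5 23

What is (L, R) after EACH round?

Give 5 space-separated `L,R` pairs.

Answer: 64,12 12,67 67,48 48,180 180,3

Derivation:
Round 1 (k=37): L=64 R=12
Round 2 (k=21): L=12 R=67
Round 3 (k=39): L=67 R=48
Round 4 (k=5): L=48 R=180
Round 5 (k=23): L=180 R=3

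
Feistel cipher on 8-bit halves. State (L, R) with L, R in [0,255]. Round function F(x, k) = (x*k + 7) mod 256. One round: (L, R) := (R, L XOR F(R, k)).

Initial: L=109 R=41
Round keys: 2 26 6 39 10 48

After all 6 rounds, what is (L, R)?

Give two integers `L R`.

Round 1 (k=2): L=41 R=52
Round 2 (k=26): L=52 R=102
Round 3 (k=6): L=102 R=95
Round 4 (k=39): L=95 R=230
Round 5 (k=10): L=230 R=92
Round 6 (k=48): L=92 R=161

Answer: 92 161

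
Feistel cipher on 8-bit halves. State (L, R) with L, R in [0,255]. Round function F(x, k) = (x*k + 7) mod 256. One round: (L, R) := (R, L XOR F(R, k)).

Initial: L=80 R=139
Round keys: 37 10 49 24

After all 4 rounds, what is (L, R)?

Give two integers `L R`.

Answer: 81 7

Derivation:
Round 1 (k=37): L=139 R=78
Round 2 (k=10): L=78 R=152
Round 3 (k=49): L=152 R=81
Round 4 (k=24): L=81 R=7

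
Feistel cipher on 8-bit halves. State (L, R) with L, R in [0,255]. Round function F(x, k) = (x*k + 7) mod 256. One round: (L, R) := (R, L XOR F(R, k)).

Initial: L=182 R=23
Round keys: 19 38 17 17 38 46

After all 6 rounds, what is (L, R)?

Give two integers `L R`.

Answer: 190 87

Derivation:
Round 1 (k=19): L=23 R=10
Round 2 (k=38): L=10 R=148
Round 3 (k=17): L=148 R=209
Round 4 (k=17): L=209 R=124
Round 5 (k=38): L=124 R=190
Round 6 (k=46): L=190 R=87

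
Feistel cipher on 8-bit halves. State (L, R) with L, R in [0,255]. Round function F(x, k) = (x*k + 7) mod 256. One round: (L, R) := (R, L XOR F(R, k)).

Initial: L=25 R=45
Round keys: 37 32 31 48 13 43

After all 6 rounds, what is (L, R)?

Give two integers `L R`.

Answer: 92 54

Derivation:
Round 1 (k=37): L=45 R=145
Round 2 (k=32): L=145 R=10
Round 3 (k=31): L=10 R=172
Round 4 (k=48): L=172 R=77
Round 5 (k=13): L=77 R=92
Round 6 (k=43): L=92 R=54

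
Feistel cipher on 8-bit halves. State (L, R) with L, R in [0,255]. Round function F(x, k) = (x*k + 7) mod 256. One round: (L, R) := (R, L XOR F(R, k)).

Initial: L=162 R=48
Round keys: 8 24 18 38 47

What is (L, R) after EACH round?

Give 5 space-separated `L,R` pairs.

Answer: 48,37 37,79 79,176 176,104 104,175

Derivation:
Round 1 (k=8): L=48 R=37
Round 2 (k=24): L=37 R=79
Round 3 (k=18): L=79 R=176
Round 4 (k=38): L=176 R=104
Round 5 (k=47): L=104 R=175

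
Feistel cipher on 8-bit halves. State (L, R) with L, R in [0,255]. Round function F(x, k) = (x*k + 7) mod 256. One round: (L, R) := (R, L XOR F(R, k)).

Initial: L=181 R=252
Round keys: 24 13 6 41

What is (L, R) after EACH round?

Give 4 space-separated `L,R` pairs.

Round 1 (k=24): L=252 R=18
Round 2 (k=13): L=18 R=13
Round 3 (k=6): L=13 R=71
Round 4 (k=41): L=71 R=107

Answer: 252,18 18,13 13,71 71,107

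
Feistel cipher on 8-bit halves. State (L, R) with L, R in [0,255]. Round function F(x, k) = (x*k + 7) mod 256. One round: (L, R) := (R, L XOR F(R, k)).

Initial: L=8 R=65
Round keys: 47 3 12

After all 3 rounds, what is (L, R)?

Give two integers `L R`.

Round 1 (k=47): L=65 R=254
Round 2 (k=3): L=254 R=64
Round 3 (k=12): L=64 R=249

Answer: 64 249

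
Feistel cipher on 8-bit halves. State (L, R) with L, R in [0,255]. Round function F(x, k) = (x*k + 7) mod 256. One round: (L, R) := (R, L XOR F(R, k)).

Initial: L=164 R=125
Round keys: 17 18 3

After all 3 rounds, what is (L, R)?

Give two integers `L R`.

Round 1 (k=17): L=125 R=240
Round 2 (k=18): L=240 R=154
Round 3 (k=3): L=154 R=37

Answer: 154 37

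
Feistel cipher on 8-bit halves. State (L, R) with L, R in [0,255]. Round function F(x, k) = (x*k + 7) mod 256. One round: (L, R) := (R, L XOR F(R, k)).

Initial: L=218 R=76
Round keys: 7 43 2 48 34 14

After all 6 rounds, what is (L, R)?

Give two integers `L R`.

Round 1 (k=7): L=76 R=193
Round 2 (k=43): L=193 R=62
Round 3 (k=2): L=62 R=66
Round 4 (k=48): L=66 R=89
Round 5 (k=34): L=89 R=155
Round 6 (k=14): L=155 R=216

Answer: 155 216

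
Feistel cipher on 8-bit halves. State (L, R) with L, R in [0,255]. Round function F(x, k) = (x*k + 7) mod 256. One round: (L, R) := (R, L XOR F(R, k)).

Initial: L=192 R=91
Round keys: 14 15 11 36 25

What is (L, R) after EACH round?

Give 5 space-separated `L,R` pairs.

Answer: 91,193 193,13 13,87 87,78 78,242

Derivation:
Round 1 (k=14): L=91 R=193
Round 2 (k=15): L=193 R=13
Round 3 (k=11): L=13 R=87
Round 4 (k=36): L=87 R=78
Round 5 (k=25): L=78 R=242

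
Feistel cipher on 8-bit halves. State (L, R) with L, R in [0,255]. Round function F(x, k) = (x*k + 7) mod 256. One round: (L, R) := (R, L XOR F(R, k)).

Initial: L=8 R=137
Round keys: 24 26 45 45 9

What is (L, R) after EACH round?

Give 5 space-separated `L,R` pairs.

Answer: 137,215 215,84 84,28 28,167 167,250

Derivation:
Round 1 (k=24): L=137 R=215
Round 2 (k=26): L=215 R=84
Round 3 (k=45): L=84 R=28
Round 4 (k=45): L=28 R=167
Round 5 (k=9): L=167 R=250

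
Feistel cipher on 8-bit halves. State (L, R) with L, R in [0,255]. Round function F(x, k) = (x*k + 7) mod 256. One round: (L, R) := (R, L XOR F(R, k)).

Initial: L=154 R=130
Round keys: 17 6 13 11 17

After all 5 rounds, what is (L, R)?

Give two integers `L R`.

Round 1 (k=17): L=130 R=51
Round 2 (k=6): L=51 R=187
Round 3 (k=13): L=187 R=181
Round 4 (k=11): L=181 R=117
Round 5 (k=17): L=117 R=121

Answer: 117 121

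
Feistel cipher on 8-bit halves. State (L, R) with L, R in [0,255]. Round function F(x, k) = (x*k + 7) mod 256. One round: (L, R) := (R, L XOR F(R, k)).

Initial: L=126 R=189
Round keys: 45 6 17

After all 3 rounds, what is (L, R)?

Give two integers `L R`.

Round 1 (k=45): L=189 R=62
Round 2 (k=6): L=62 R=198
Round 3 (k=17): L=198 R=19

Answer: 198 19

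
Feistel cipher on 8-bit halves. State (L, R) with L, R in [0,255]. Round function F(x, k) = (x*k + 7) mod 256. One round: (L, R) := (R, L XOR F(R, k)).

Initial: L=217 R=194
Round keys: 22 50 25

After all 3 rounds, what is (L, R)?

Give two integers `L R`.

Round 1 (k=22): L=194 R=106
Round 2 (k=50): L=106 R=121
Round 3 (k=25): L=121 R=178

Answer: 121 178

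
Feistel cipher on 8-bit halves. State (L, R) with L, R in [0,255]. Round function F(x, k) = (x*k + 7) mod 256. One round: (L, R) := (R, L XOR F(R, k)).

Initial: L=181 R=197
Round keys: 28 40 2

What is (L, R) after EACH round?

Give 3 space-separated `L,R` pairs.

Round 1 (k=28): L=197 R=38
Round 2 (k=40): L=38 R=50
Round 3 (k=2): L=50 R=77

Answer: 197,38 38,50 50,77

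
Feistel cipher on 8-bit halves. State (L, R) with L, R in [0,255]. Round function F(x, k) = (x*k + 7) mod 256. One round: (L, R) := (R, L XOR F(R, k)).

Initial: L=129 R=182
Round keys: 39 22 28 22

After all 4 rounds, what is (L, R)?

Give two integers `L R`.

Round 1 (k=39): L=182 R=64
Round 2 (k=22): L=64 R=49
Round 3 (k=28): L=49 R=35
Round 4 (k=22): L=35 R=56

Answer: 35 56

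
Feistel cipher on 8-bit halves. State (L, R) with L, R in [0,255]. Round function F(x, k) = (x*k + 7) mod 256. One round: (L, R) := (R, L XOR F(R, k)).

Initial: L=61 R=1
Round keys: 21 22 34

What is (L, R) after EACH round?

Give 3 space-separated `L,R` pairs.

Answer: 1,33 33,220 220,30

Derivation:
Round 1 (k=21): L=1 R=33
Round 2 (k=22): L=33 R=220
Round 3 (k=34): L=220 R=30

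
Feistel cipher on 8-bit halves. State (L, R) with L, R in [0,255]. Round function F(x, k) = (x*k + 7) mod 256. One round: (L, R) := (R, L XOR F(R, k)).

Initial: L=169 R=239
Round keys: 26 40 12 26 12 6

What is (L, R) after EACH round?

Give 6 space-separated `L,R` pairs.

Round 1 (k=26): L=239 R=228
Round 2 (k=40): L=228 R=72
Round 3 (k=12): L=72 R=131
Round 4 (k=26): L=131 R=29
Round 5 (k=12): L=29 R=224
Round 6 (k=6): L=224 R=90

Answer: 239,228 228,72 72,131 131,29 29,224 224,90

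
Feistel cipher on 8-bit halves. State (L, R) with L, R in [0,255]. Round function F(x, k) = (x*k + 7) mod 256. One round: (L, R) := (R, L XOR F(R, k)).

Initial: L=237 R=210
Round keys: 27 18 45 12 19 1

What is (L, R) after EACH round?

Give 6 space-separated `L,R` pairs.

Round 1 (k=27): L=210 R=192
Round 2 (k=18): L=192 R=85
Round 3 (k=45): L=85 R=56
Round 4 (k=12): L=56 R=242
Round 5 (k=19): L=242 R=197
Round 6 (k=1): L=197 R=62

Answer: 210,192 192,85 85,56 56,242 242,197 197,62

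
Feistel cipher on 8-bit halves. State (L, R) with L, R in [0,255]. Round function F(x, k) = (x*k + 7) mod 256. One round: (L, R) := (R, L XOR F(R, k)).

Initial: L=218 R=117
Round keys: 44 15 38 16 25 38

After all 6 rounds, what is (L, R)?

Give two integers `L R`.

Answer: 3 149

Derivation:
Round 1 (k=44): L=117 R=249
Round 2 (k=15): L=249 R=235
Round 3 (k=38): L=235 R=16
Round 4 (k=16): L=16 R=236
Round 5 (k=25): L=236 R=3
Round 6 (k=38): L=3 R=149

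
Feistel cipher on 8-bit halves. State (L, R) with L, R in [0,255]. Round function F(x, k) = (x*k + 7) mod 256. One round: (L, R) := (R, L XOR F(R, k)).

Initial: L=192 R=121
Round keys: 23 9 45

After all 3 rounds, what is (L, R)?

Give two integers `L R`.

Answer: 36 125

Derivation:
Round 1 (k=23): L=121 R=38
Round 2 (k=9): L=38 R=36
Round 3 (k=45): L=36 R=125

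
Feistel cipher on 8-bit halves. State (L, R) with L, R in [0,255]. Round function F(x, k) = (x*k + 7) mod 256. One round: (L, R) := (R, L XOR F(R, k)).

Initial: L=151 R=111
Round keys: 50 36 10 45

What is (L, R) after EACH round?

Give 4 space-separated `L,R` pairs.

Answer: 111,34 34,160 160,101 101,104

Derivation:
Round 1 (k=50): L=111 R=34
Round 2 (k=36): L=34 R=160
Round 3 (k=10): L=160 R=101
Round 4 (k=45): L=101 R=104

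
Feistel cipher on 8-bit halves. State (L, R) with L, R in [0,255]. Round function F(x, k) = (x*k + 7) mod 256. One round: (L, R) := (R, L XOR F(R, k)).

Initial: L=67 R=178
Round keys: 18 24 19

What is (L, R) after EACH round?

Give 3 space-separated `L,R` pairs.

Answer: 178,200 200,117 117,126

Derivation:
Round 1 (k=18): L=178 R=200
Round 2 (k=24): L=200 R=117
Round 3 (k=19): L=117 R=126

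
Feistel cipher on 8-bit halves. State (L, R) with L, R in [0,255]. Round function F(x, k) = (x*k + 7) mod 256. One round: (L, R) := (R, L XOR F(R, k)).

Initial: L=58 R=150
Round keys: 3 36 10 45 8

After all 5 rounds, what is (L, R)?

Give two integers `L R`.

Answer: 236 237

Derivation:
Round 1 (k=3): L=150 R=243
Round 2 (k=36): L=243 R=165
Round 3 (k=10): L=165 R=138
Round 4 (k=45): L=138 R=236
Round 5 (k=8): L=236 R=237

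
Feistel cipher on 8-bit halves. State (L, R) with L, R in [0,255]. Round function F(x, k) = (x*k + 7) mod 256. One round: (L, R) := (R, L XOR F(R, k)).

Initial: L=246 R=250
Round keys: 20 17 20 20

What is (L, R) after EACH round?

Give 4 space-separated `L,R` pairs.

Round 1 (k=20): L=250 R=121
Round 2 (k=17): L=121 R=234
Round 3 (k=20): L=234 R=54
Round 4 (k=20): L=54 R=213

Answer: 250,121 121,234 234,54 54,213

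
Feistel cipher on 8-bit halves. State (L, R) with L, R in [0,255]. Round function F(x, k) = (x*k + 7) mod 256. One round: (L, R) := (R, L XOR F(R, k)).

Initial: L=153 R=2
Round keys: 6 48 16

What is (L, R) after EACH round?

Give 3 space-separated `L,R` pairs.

Round 1 (k=6): L=2 R=138
Round 2 (k=48): L=138 R=229
Round 3 (k=16): L=229 R=221

Answer: 2,138 138,229 229,221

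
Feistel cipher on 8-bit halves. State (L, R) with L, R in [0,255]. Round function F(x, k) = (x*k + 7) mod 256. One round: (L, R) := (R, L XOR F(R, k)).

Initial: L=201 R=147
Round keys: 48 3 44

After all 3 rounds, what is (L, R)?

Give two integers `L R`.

Round 1 (k=48): L=147 R=94
Round 2 (k=3): L=94 R=178
Round 3 (k=44): L=178 R=193

Answer: 178 193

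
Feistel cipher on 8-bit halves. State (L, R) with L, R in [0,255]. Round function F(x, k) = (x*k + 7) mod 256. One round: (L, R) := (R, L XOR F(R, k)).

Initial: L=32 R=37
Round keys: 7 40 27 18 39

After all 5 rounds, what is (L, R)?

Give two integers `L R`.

Round 1 (k=7): L=37 R=42
Round 2 (k=40): L=42 R=178
Round 3 (k=27): L=178 R=231
Round 4 (k=18): L=231 R=247
Round 5 (k=39): L=247 R=79

Answer: 247 79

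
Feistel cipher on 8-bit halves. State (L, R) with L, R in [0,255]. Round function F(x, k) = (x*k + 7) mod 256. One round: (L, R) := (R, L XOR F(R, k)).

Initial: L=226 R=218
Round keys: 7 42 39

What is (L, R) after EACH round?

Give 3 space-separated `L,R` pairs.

Round 1 (k=7): L=218 R=31
Round 2 (k=42): L=31 R=199
Round 3 (k=39): L=199 R=71

Answer: 218,31 31,199 199,71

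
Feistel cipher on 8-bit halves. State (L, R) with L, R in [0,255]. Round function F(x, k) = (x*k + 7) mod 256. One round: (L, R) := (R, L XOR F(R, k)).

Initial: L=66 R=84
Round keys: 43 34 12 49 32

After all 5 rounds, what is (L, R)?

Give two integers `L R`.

Round 1 (k=43): L=84 R=97
Round 2 (k=34): L=97 R=189
Round 3 (k=12): L=189 R=130
Round 4 (k=49): L=130 R=84
Round 5 (k=32): L=84 R=5

Answer: 84 5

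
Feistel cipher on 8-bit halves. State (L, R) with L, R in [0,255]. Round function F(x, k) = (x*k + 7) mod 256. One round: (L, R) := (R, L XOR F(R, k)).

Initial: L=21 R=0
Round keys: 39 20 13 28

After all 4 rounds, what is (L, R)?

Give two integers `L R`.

Answer: 184 72

Derivation:
Round 1 (k=39): L=0 R=18
Round 2 (k=20): L=18 R=111
Round 3 (k=13): L=111 R=184
Round 4 (k=28): L=184 R=72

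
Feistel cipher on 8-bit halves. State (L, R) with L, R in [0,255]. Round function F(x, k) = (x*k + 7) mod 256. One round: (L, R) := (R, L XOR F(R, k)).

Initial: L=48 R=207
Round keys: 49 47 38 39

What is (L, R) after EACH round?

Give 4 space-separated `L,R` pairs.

Answer: 207,150 150,94 94,109 109,252

Derivation:
Round 1 (k=49): L=207 R=150
Round 2 (k=47): L=150 R=94
Round 3 (k=38): L=94 R=109
Round 4 (k=39): L=109 R=252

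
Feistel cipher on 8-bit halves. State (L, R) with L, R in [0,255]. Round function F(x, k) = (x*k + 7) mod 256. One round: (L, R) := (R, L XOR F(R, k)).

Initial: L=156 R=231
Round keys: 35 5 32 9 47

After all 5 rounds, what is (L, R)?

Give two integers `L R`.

Round 1 (k=35): L=231 R=0
Round 2 (k=5): L=0 R=224
Round 3 (k=32): L=224 R=7
Round 4 (k=9): L=7 R=166
Round 5 (k=47): L=166 R=134

Answer: 166 134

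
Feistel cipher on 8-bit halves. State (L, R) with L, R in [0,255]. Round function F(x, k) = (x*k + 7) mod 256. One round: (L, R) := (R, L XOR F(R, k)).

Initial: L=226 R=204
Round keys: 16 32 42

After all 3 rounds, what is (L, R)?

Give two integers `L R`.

Answer: 107 176

Derivation:
Round 1 (k=16): L=204 R=37
Round 2 (k=32): L=37 R=107
Round 3 (k=42): L=107 R=176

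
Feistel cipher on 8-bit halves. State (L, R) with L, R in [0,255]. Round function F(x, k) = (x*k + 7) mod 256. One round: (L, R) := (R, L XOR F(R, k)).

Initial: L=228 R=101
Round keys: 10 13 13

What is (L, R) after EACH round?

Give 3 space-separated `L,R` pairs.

Answer: 101,29 29,229 229,181

Derivation:
Round 1 (k=10): L=101 R=29
Round 2 (k=13): L=29 R=229
Round 3 (k=13): L=229 R=181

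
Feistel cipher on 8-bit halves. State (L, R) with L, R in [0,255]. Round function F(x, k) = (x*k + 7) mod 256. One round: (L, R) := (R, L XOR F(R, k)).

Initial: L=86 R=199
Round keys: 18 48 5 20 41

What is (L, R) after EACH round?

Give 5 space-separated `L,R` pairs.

Answer: 199,83 83,80 80,196 196,7 7,226

Derivation:
Round 1 (k=18): L=199 R=83
Round 2 (k=48): L=83 R=80
Round 3 (k=5): L=80 R=196
Round 4 (k=20): L=196 R=7
Round 5 (k=41): L=7 R=226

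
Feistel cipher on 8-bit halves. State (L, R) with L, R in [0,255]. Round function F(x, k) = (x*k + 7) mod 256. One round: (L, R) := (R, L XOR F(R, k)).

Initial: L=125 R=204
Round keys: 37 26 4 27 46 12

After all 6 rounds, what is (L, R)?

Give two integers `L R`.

Round 1 (k=37): L=204 R=254
Round 2 (k=26): L=254 R=31
Round 3 (k=4): L=31 R=125
Round 4 (k=27): L=125 R=41
Round 5 (k=46): L=41 R=24
Round 6 (k=12): L=24 R=14

Answer: 24 14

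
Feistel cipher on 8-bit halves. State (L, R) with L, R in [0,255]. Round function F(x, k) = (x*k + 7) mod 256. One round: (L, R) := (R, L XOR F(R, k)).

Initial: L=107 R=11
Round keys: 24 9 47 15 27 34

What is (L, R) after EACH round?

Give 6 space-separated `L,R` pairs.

Answer: 11,100 100,128 128,227 227,212 212,128 128,211

Derivation:
Round 1 (k=24): L=11 R=100
Round 2 (k=9): L=100 R=128
Round 3 (k=47): L=128 R=227
Round 4 (k=15): L=227 R=212
Round 5 (k=27): L=212 R=128
Round 6 (k=34): L=128 R=211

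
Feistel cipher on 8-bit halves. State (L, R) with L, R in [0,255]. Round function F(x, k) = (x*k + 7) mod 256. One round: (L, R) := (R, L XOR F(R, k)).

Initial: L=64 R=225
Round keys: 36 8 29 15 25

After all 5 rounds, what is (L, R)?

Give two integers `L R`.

Answer: 191 200

Derivation:
Round 1 (k=36): L=225 R=235
Round 2 (k=8): L=235 R=190
Round 3 (k=29): L=190 R=102
Round 4 (k=15): L=102 R=191
Round 5 (k=25): L=191 R=200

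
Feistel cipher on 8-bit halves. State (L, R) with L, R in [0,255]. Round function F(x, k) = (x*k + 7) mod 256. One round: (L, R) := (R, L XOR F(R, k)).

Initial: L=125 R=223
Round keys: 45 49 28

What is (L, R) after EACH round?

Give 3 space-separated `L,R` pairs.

Answer: 223,71 71,65 65,100

Derivation:
Round 1 (k=45): L=223 R=71
Round 2 (k=49): L=71 R=65
Round 3 (k=28): L=65 R=100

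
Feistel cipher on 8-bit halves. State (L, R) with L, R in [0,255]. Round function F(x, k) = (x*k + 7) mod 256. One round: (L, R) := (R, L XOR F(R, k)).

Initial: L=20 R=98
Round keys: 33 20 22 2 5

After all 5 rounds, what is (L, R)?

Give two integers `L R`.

Round 1 (k=33): L=98 R=189
Round 2 (k=20): L=189 R=169
Round 3 (k=22): L=169 R=48
Round 4 (k=2): L=48 R=206
Round 5 (k=5): L=206 R=61

Answer: 206 61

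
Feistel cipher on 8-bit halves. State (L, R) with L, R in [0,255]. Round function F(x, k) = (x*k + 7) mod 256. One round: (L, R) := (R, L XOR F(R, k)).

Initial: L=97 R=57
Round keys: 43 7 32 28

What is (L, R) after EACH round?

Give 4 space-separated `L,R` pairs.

Answer: 57,251 251,221 221,92 92,202

Derivation:
Round 1 (k=43): L=57 R=251
Round 2 (k=7): L=251 R=221
Round 3 (k=32): L=221 R=92
Round 4 (k=28): L=92 R=202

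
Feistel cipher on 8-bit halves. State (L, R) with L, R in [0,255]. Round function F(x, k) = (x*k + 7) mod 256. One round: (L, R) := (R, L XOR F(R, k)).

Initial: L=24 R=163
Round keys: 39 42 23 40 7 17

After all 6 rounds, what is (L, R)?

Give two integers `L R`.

Round 1 (k=39): L=163 R=196
Round 2 (k=42): L=196 R=140
Round 3 (k=23): L=140 R=95
Round 4 (k=40): L=95 R=83
Round 5 (k=7): L=83 R=19
Round 6 (k=17): L=19 R=25

Answer: 19 25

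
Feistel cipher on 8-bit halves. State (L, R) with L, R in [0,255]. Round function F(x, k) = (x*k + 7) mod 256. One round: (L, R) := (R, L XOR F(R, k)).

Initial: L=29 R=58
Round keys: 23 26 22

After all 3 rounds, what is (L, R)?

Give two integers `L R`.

Answer: 125 229

Derivation:
Round 1 (k=23): L=58 R=32
Round 2 (k=26): L=32 R=125
Round 3 (k=22): L=125 R=229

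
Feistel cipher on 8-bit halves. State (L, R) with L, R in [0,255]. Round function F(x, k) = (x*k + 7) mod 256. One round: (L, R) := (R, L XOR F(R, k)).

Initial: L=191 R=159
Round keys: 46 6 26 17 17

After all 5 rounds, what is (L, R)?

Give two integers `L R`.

Answer: 244 210

Derivation:
Round 1 (k=46): L=159 R=38
Round 2 (k=6): L=38 R=116
Round 3 (k=26): L=116 R=233
Round 4 (k=17): L=233 R=244
Round 5 (k=17): L=244 R=210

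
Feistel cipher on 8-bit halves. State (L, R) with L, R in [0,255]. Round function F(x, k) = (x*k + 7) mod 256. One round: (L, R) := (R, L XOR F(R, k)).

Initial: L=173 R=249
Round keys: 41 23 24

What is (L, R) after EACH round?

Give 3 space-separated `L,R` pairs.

Round 1 (k=41): L=249 R=69
Round 2 (k=23): L=69 R=195
Round 3 (k=24): L=195 R=10

Answer: 249,69 69,195 195,10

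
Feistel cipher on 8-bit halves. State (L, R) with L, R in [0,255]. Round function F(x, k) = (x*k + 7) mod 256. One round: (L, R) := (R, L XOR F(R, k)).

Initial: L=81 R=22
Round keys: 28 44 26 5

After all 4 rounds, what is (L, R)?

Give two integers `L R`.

Round 1 (k=28): L=22 R=62
Round 2 (k=44): L=62 R=185
Round 3 (k=26): L=185 R=239
Round 4 (k=5): L=239 R=11

Answer: 239 11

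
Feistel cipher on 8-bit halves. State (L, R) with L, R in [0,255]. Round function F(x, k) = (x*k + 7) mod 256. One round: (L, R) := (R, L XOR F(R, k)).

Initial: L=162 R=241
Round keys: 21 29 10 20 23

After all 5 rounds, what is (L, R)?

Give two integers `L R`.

Round 1 (k=21): L=241 R=110
Round 2 (k=29): L=110 R=140
Round 3 (k=10): L=140 R=17
Round 4 (k=20): L=17 R=215
Round 5 (k=23): L=215 R=73

Answer: 215 73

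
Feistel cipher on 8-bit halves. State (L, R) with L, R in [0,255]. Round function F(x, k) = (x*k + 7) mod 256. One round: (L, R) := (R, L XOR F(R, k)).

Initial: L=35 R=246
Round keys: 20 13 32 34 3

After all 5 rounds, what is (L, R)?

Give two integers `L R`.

Answer: 88 180

Derivation:
Round 1 (k=20): L=246 R=28
Round 2 (k=13): L=28 R=133
Round 3 (k=32): L=133 R=187
Round 4 (k=34): L=187 R=88
Round 5 (k=3): L=88 R=180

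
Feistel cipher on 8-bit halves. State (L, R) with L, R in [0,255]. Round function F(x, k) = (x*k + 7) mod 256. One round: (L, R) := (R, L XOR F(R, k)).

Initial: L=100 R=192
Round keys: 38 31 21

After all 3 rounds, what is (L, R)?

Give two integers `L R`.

Answer: 68 120

Derivation:
Round 1 (k=38): L=192 R=227
Round 2 (k=31): L=227 R=68
Round 3 (k=21): L=68 R=120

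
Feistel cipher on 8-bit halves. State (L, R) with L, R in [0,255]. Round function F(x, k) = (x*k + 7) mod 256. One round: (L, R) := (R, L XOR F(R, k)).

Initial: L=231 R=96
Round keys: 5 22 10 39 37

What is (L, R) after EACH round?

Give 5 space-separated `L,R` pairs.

Round 1 (k=5): L=96 R=0
Round 2 (k=22): L=0 R=103
Round 3 (k=10): L=103 R=13
Round 4 (k=39): L=13 R=101
Round 5 (k=37): L=101 R=173

Answer: 96,0 0,103 103,13 13,101 101,173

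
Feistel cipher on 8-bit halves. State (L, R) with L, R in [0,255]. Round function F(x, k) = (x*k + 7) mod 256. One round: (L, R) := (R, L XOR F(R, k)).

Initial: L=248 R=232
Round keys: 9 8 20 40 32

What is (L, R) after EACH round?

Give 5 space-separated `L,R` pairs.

Answer: 232,215 215,87 87,4 4,240 240,3

Derivation:
Round 1 (k=9): L=232 R=215
Round 2 (k=8): L=215 R=87
Round 3 (k=20): L=87 R=4
Round 4 (k=40): L=4 R=240
Round 5 (k=32): L=240 R=3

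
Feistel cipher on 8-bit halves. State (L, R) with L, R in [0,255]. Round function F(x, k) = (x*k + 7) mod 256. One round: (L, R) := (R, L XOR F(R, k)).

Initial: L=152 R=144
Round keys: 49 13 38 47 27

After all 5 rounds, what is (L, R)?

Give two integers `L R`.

Round 1 (k=49): L=144 R=15
Round 2 (k=13): L=15 R=90
Round 3 (k=38): L=90 R=108
Round 4 (k=47): L=108 R=129
Round 5 (k=27): L=129 R=206

Answer: 129 206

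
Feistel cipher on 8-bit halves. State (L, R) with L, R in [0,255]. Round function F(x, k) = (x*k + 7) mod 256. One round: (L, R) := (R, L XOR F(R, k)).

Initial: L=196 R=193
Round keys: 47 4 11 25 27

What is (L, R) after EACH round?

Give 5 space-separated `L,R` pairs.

Round 1 (k=47): L=193 R=178
Round 2 (k=4): L=178 R=14
Round 3 (k=11): L=14 R=19
Round 4 (k=25): L=19 R=236
Round 5 (k=27): L=236 R=248

Answer: 193,178 178,14 14,19 19,236 236,248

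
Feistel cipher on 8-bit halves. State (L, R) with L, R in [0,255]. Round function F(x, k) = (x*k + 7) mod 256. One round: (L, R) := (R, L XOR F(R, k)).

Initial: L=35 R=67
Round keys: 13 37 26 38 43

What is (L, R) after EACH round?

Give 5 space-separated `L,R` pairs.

Answer: 67,77 77,107 107,168 168,156 156,147

Derivation:
Round 1 (k=13): L=67 R=77
Round 2 (k=37): L=77 R=107
Round 3 (k=26): L=107 R=168
Round 4 (k=38): L=168 R=156
Round 5 (k=43): L=156 R=147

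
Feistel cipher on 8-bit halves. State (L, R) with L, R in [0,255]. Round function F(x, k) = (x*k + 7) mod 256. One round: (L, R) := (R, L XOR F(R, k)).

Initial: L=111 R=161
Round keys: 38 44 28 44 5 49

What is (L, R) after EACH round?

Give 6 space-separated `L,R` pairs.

Round 1 (k=38): L=161 R=130
Round 2 (k=44): L=130 R=254
Round 3 (k=28): L=254 R=77
Round 4 (k=44): L=77 R=189
Round 5 (k=5): L=189 R=245
Round 6 (k=49): L=245 R=81

Answer: 161,130 130,254 254,77 77,189 189,245 245,81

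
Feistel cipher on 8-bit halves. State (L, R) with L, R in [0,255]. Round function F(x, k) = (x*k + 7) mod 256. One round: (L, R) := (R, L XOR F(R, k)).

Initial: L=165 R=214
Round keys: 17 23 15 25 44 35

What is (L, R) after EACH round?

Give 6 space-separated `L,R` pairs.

Answer: 214,152 152,121 121,134 134,100 100,177 177,94

Derivation:
Round 1 (k=17): L=214 R=152
Round 2 (k=23): L=152 R=121
Round 3 (k=15): L=121 R=134
Round 4 (k=25): L=134 R=100
Round 5 (k=44): L=100 R=177
Round 6 (k=35): L=177 R=94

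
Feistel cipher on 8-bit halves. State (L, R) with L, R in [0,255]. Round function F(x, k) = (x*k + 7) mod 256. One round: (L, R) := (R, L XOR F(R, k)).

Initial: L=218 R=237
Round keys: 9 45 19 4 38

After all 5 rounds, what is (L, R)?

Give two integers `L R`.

Answer: 211 48

Derivation:
Round 1 (k=9): L=237 R=134
Round 2 (k=45): L=134 R=120
Round 3 (k=19): L=120 R=105
Round 4 (k=4): L=105 R=211
Round 5 (k=38): L=211 R=48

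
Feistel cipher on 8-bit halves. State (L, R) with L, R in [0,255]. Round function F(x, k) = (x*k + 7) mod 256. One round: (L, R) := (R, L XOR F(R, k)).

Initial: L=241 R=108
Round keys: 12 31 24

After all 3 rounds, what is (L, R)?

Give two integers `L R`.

Round 1 (k=12): L=108 R=230
Round 2 (k=31): L=230 R=141
Round 3 (k=24): L=141 R=217

Answer: 141 217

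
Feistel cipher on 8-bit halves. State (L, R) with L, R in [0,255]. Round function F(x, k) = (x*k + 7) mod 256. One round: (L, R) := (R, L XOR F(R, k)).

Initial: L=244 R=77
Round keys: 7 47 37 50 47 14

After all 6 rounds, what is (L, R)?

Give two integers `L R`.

Round 1 (k=7): L=77 R=214
Round 2 (k=47): L=214 R=28
Round 3 (k=37): L=28 R=197
Round 4 (k=50): L=197 R=157
Round 5 (k=47): L=157 R=31
Round 6 (k=14): L=31 R=36

Answer: 31 36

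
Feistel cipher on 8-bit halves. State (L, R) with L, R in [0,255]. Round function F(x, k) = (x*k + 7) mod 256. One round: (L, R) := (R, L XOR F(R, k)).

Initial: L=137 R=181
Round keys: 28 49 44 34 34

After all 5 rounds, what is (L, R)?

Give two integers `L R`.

Round 1 (k=28): L=181 R=90
Round 2 (k=49): L=90 R=244
Round 3 (k=44): L=244 R=173
Round 4 (k=34): L=173 R=245
Round 5 (k=34): L=245 R=60

Answer: 245 60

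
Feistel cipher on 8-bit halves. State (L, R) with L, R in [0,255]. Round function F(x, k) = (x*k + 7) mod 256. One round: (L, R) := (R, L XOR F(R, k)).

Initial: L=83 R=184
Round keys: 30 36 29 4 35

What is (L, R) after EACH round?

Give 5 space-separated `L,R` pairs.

Answer: 184,196 196,47 47,158 158,80 80,105

Derivation:
Round 1 (k=30): L=184 R=196
Round 2 (k=36): L=196 R=47
Round 3 (k=29): L=47 R=158
Round 4 (k=4): L=158 R=80
Round 5 (k=35): L=80 R=105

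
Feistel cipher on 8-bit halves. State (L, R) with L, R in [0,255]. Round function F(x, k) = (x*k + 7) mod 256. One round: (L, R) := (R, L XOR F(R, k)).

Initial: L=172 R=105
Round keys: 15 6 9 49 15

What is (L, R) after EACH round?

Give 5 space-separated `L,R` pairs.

Answer: 105,130 130,122 122,211 211,16 16,36

Derivation:
Round 1 (k=15): L=105 R=130
Round 2 (k=6): L=130 R=122
Round 3 (k=9): L=122 R=211
Round 4 (k=49): L=211 R=16
Round 5 (k=15): L=16 R=36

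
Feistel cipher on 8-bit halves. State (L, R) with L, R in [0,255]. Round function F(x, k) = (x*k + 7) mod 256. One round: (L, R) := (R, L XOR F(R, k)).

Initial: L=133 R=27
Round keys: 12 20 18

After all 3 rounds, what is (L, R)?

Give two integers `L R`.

Round 1 (k=12): L=27 R=206
Round 2 (k=20): L=206 R=4
Round 3 (k=18): L=4 R=129

Answer: 4 129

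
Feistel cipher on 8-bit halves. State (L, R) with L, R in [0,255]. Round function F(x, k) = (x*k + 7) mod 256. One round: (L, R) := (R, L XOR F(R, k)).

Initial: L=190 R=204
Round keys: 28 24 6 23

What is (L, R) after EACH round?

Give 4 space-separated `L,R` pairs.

Round 1 (k=28): L=204 R=233
Round 2 (k=24): L=233 R=19
Round 3 (k=6): L=19 R=144
Round 4 (k=23): L=144 R=228

Answer: 204,233 233,19 19,144 144,228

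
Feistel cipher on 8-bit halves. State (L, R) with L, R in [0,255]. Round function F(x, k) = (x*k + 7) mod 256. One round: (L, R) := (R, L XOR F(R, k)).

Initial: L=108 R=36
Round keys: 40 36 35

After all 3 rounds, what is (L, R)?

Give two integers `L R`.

Answer: 183 199

Derivation:
Round 1 (k=40): L=36 R=203
Round 2 (k=36): L=203 R=183
Round 3 (k=35): L=183 R=199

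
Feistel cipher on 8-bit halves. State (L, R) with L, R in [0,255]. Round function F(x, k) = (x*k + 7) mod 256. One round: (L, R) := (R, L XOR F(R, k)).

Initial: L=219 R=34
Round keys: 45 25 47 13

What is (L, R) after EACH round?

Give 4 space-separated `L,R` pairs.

Round 1 (k=45): L=34 R=218
Round 2 (k=25): L=218 R=115
Round 3 (k=47): L=115 R=254
Round 4 (k=13): L=254 R=158

Answer: 34,218 218,115 115,254 254,158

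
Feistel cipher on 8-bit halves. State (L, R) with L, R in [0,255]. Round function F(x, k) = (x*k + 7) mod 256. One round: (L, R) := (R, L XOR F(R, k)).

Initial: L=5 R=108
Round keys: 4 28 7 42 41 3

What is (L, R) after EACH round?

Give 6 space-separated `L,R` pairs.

Round 1 (k=4): L=108 R=178
Round 2 (k=28): L=178 R=19
Round 3 (k=7): L=19 R=62
Round 4 (k=42): L=62 R=32
Round 5 (k=41): L=32 R=25
Round 6 (k=3): L=25 R=114

Answer: 108,178 178,19 19,62 62,32 32,25 25,114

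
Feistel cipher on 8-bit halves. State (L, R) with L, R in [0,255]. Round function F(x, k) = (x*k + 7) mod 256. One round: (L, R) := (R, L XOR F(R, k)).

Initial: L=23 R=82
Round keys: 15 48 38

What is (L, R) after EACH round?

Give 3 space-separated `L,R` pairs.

Round 1 (k=15): L=82 R=194
Round 2 (k=48): L=194 R=53
Round 3 (k=38): L=53 R=39

Answer: 82,194 194,53 53,39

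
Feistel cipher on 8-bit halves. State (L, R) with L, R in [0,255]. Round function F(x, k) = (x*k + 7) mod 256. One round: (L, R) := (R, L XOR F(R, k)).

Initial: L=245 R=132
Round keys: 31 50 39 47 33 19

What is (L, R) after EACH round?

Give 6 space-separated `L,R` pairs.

Round 1 (k=31): L=132 R=246
Round 2 (k=50): L=246 R=151
Round 3 (k=39): L=151 R=254
Round 4 (k=47): L=254 R=62
Round 5 (k=33): L=62 R=251
Round 6 (k=19): L=251 R=150

Answer: 132,246 246,151 151,254 254,62 62,251 251,150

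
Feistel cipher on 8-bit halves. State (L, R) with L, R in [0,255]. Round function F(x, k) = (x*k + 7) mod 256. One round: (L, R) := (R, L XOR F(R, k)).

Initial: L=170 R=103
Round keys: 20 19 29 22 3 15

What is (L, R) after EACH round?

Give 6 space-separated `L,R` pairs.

Round 1 (k=20): L=103 R=185
Round 2 (k=19): L=185 R=165
Round 3 (k=29): L=165 R=1
Round 4 (k=22): L=1 R=184
Round 5 (k=3): L=184 R=46
Round 6 (k=15): L=46 R=1

Answer: 103,185 185,165 165,1 1,184 184,46 46,1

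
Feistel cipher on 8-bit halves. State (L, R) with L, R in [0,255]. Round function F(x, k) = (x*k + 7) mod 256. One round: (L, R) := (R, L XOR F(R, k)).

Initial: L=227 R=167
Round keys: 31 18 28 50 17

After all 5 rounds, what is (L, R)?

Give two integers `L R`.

Round 1 (k=31): L=167 R=163
Round 2 (k=18): L=163 R=218
Round 3 (k=28): L=218 R=124
Round 4 (k=50): L=124 R=229
Round 5 (k=17): L=229 R=64

Answer: 229 64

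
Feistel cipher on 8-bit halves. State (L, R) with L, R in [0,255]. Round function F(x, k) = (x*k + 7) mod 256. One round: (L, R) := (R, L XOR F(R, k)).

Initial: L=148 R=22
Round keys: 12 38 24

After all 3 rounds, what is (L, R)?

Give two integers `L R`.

Answer: 31 116

Derivation:
Round 1 (k=12): L=22 R=155
Round 2 (k=38): L=155 R=31
Round 3 (k=24): L=31 R=116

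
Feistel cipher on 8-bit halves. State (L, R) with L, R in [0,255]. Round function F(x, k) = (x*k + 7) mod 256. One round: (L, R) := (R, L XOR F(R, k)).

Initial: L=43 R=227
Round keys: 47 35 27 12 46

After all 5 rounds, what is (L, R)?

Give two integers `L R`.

Answer: 236 212

Derivation:
Round 1 (k=47): L=227 R=159
Round 2 (k=35): L=159 R=39
Round 3 (k=27): L=39 R=187
Round 4 (k=12): L=187 R=236
Round 5 (k=46): L=236 R=212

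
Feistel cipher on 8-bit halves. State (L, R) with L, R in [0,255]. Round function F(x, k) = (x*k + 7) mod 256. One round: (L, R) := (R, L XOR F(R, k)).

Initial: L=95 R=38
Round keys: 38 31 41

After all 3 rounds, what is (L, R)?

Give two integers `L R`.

Answer: 181 240

Derivation:
Round 1 (k=38): L=38 R=244
Round 2 (k=31): L=244 R=181
Round 3 (k=41): L=181 R=240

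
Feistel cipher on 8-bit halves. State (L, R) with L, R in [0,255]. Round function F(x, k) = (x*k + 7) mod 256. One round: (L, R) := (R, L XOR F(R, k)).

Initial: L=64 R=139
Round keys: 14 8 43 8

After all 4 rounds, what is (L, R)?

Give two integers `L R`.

Answer: 210 19

Derivation:
Round 1 (k=14): L=139 R=225
Round 2 (k=8): L=225 R=132
Round 3 (k=43): L=132 R=210
Round 4 (k=8): L=210 R=19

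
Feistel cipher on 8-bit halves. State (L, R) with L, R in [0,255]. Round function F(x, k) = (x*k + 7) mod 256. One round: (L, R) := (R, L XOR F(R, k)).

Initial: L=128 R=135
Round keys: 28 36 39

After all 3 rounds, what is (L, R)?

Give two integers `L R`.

Answer: 20 88

Derivation:
Round 1 (k=28): L=135 R=75
Round 2 (k=36): L=75 R=20
Round 3 (k=39): L=20 R=88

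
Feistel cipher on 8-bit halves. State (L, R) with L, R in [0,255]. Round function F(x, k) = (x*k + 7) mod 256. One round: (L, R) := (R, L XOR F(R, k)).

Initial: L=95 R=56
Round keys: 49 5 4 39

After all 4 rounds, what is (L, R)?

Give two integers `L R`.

Round 1 (k=49): L=56 R=224
Round 2 (k=5): L=224 R=95
Round 3 (k=4): L=95 R=99
Round 4 (k=39): L=99 R=67

Answer: 99 67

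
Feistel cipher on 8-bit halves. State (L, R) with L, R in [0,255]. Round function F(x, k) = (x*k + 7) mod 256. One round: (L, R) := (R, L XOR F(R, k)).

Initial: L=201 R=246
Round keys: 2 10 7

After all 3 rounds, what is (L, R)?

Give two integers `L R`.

Answer: 189 8

Derivation:
Round 1 (k=2): L=246 R=58
Round 2 (k=10): L=58 R=189
Round 3 (k=7): L=189 R=8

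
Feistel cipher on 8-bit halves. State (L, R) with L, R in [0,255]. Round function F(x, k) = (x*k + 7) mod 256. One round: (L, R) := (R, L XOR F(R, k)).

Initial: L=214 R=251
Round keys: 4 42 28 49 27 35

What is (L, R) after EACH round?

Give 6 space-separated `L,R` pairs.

Round 1 (k=4): L=251 R=37
Round 2 (k=42): L=37 R=226
Round 3 (k=28): L=226 R=154
Round 4 (k=49): L=154 R=99
Round 5 (k=27): L=99 R=226
Round 6 (k=35): L=226 R=142

Answer: 251,37 37,226 226,154 154,99 99,226 226,142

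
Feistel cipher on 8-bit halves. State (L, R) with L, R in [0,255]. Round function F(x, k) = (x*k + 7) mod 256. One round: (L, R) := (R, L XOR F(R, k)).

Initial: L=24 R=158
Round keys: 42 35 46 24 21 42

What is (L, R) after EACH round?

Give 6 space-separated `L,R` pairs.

Answer: 158,235 235,182 182,80 80,49 49,92 92,46

Derivation:
Round 1 (k=42): L=158 R=235
Round 2 (k=35): L=235 R=182
Round 3 (k=46): L=182 R=80
Round 4 (k=24): L=80 R=49
Round 5 (k=21): L=49 R=92
Round 6 (k=42): L=92 R=46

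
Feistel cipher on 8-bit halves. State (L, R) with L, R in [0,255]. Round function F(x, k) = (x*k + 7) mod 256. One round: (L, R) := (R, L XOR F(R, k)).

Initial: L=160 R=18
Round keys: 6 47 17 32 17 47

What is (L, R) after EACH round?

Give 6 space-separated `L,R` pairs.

Round 1 (k=6): L=18 R=211
Round 2 (k=47): L=211 R=214
Round 3 (k=17): L=214 R=238
Round 4 (k=32): L=238 R=17
Round 5 (k=17): L=17 R=198
Round 6 (k=47): L=198 R=112

Answer: 18,211 211,214 214,238 238,17 17,198 198,112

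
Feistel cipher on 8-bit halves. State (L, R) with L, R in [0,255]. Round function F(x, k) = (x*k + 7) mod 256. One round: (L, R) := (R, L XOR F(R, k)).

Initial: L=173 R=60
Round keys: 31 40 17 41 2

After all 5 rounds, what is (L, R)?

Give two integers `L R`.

Answer: 192 227

Derivation:
Round 1 (k=31): L=60 R=230
Round 2 (k=40): L=230 R=203
Round 3 (k=17): L=203 R=100
Round 4 (k=41): L=100 R=192
Round 5 (k=2): L=192 R=227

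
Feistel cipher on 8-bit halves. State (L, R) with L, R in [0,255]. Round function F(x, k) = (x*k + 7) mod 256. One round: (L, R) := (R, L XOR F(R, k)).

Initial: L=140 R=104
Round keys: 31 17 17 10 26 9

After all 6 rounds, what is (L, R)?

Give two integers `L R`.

Round 1 (k=31): L=104 R=19
Round 2 (k=17): L=19 R=34
Round 3 (k=17): L=34 R=90
Round 4 (k=10): L=90 R=169
Round 5 (k=26): L=169 R=107
Round 6 (k=9): L=107 R=99

Answer: 107 99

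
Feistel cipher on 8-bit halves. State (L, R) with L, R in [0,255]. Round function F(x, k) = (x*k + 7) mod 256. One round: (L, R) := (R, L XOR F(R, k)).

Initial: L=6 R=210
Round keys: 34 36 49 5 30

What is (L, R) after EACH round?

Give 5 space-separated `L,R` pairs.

Round 1 (k=34): L=210 R=237
Round 2 (k=36): L=237 R=137
Round 3 (k=49): L=137 R=173
Round 4 (k=5): L=173 R=225
Round 5 (k=30): L=225 R=200

Answer: 210,237 237,137 137,173 173,225 225,200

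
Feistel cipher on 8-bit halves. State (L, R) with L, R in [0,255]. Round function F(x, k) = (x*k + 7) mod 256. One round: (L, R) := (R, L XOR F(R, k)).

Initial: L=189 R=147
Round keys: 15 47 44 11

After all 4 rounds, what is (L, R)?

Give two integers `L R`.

Answer: 90 232

Derivation:
Round 1 (k=15): L=147 R=25
Round 2 (k=47): L=25 R=13
Round 3 (k=44): L=13 R=90
Round 4 (k=11): L=90 R=232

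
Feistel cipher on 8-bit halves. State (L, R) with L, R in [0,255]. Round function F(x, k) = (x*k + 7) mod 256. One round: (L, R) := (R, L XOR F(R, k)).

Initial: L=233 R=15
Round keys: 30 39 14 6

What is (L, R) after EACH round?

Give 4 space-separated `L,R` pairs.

Round 1 (k=30): L=15 R=32
Round 2 (k=39): L=32 R=232
Round 3 (k=14): L=232 R=151
Round 4 (k=6): L=151 R=121

Answer: 15,32 32,232 232,151 151,121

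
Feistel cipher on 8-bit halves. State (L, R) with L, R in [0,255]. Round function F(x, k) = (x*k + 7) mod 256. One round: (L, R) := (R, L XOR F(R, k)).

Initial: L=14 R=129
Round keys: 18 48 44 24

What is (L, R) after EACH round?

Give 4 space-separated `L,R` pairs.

Answer: 129,23 23,214 214,216 216,145

Derivation:
Round 1 (k=18): L=129 R=23
Round 2 (k=48): L=23 R=214
Round 3 (k=44): L=214 R=216
Round 4 (k=24): L=216 R=145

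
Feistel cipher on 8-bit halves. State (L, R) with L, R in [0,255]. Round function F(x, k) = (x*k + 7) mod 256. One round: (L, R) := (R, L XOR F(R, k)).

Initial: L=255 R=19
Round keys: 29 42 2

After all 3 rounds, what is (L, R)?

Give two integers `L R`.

Round 1 (k=29): L=19 R=209
Round 2 (k=42): L=209 R=66
Round 3 (k=2): L=66 R=90

Answer: 66 90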